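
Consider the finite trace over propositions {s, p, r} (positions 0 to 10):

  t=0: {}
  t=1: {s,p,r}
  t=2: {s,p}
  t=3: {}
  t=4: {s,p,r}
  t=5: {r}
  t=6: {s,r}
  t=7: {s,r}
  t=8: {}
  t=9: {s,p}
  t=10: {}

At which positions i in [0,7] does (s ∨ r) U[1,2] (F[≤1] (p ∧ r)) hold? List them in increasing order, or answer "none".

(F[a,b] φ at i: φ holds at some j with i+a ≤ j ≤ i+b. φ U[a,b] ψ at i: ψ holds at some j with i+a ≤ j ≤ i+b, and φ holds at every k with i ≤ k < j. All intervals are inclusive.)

Evaluate at each i in [0,7]:
  i=0: ✗ (lhs fails at k=0 before rhs at j=1)
  i=1: ✓ (rhs at j=3; lhs holds on [1,2])
  i=2: ✓ (rhs at j=3; lhs holds on [2,2])
  i=3: ✗ (lhs fails at k=3 before rhs at j=4)
  i=4: ✗ (no rhs in [5,6])
  i=5: ✗ (no rhs in [6,7])
  i=6: ✗ (no rhs in [7,8])
  i=7: ✗ (no rhs in [8,9])

1, 2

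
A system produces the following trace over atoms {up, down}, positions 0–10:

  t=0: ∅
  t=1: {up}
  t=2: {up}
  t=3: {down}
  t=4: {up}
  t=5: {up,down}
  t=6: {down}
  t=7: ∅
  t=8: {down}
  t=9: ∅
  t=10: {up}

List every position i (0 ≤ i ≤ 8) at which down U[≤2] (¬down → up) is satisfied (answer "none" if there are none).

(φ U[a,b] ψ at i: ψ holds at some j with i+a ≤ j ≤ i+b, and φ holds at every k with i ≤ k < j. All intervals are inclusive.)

1, 2, 3, 4, 5, 6, 8

Evaluate at each i in [0,8]:
  i=0: ✗ (lhs fails at k=0 before rhs at j=1)
  i=1: ✓ (rhs at j=1)
  i=2: ✓ (rhs at j=2)
  i=3: ✓ (rhs at j=3)
  i=4: ✓ (rhs at j=4)
  i=5: ✓ (rhs at j=5)
  i=6: ✓ (rhs at j=6)
  i=7: ✗ (lhs fails at k=7 before rhs at j=8)
  i=8: ✓ (rhs at j=8)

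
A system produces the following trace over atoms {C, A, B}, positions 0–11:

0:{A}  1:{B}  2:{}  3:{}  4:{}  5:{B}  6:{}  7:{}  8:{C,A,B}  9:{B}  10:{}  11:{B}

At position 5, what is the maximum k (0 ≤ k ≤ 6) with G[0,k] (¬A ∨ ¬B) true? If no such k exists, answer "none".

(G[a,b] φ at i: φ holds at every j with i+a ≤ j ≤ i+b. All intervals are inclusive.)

(¬A ∨ ¬B) must hold from j=5 onward; find where it first fails.
  j=5: holds
  j=6: holds
  j=7: holds
  j=8: fails
Holds on [5,7], so largest k = 2.

2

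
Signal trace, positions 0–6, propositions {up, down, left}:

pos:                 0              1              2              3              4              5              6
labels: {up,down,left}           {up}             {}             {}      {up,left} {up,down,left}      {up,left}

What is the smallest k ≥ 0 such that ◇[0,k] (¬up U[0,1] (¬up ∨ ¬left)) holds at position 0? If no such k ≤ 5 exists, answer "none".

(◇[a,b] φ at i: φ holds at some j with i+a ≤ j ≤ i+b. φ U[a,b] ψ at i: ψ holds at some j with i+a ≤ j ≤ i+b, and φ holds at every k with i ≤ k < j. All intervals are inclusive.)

Scan j = 0,1,… for (¬up U[0,1] (¬up ∨ ¬left)):
  j=0: fails
  j=1: holds
First hit at j=1, so smallest k = 1-0 = 1.

1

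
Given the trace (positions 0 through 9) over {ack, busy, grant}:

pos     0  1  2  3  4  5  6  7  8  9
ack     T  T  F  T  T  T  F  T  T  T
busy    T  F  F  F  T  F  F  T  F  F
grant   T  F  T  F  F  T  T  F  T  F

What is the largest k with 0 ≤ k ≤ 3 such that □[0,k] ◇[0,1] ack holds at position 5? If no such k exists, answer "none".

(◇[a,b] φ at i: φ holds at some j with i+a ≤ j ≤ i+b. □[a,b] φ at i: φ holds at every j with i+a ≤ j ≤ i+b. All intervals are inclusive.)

◇[0,1] ack must hold from j=5 onward; find where it first fails.
  j=5: holds
  j=6: holds
  j=7: holds
  j=8: holds
Holds through j=8; largest k = 3.

3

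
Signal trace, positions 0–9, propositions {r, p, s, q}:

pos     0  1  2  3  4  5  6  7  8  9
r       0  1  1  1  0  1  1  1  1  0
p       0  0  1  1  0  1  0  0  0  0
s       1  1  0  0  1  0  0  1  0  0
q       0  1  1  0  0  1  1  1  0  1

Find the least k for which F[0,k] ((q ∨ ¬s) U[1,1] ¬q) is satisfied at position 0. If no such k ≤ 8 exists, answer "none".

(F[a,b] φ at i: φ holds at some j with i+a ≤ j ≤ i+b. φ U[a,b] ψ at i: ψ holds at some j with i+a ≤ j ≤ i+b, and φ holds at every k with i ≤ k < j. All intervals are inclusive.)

Scan j = 0,1,… for ((q ∨ ¬s) U[1,1] ¬q):
  j=0: fails
  j=1: fails
  j=2: holds
First hit at j=2, so smallest k = 2-0 = 2.

2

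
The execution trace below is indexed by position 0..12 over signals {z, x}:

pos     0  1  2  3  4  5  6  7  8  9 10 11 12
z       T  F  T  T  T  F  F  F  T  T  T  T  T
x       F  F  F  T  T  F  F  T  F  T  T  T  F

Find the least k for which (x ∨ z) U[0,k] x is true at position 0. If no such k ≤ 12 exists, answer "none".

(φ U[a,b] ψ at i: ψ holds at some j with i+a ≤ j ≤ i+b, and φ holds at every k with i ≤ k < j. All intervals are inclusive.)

Need earliest j ≥ 0 with x, and (x ∨ z) at every k in [0,j-1].
  j=0: rhs fails.
  j=1: rhs fails.
  j=2: rhs fails.
  j=3: rhs holds but lhs fails at k=1.
  j=4: rhs holds but lhs fails at k=1.
  j=5: rhs fails.
  j=6: rhs fails.
  j=7: rhs holds but lhs fails at k=1.
  j=8: rhs fails.
  j=9: rhs holds but lhs fails at k=1.
  j=10: rhs holds but lhs fails at k=1.
  j=11: rhs holds but lhs fails at k=1.
  j=12: rhs fails.
No witness within the range → none.

none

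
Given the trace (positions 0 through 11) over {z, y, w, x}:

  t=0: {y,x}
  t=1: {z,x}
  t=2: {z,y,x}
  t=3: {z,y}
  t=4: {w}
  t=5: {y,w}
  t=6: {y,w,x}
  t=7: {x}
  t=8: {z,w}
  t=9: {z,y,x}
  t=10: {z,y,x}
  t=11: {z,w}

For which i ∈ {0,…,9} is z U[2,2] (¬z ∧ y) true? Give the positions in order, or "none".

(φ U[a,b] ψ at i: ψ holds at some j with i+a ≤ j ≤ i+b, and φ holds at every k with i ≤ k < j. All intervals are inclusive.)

none

Evaluate at each i in [0,9]:
  i=0: ✗ (no rhs in [2,2])
  i=1: ✗ (no rhs in [3,3])
  i=2: ✗ (no rhs in [4,4])
  i=3: ✗ (lhs fails at k=4 before rhs at j=5)
  i=4: ✗ (lhs fails at k=4 before rhs at j=6)
  i=5: ✗ (no rhs in [7,7])
  i=6: ✗ (no rhs in [8,8])
  i=7: ✗ (no rhs in [9,9])
  i=8: ✗ (no rhs in [10,10])
  i=9: ✗ (no rhs in [11,11])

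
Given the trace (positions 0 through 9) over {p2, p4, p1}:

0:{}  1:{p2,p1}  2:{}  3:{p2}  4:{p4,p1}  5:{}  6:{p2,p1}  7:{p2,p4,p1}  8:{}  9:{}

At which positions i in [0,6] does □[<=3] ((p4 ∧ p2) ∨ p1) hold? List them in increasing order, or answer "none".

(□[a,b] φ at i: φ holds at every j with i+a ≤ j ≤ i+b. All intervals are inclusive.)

none

Evaluate at each i in [0,6]:
  i=0: ✗ (fails at j=0)
  i=1: ✗ (fails at j=2)
  i=2: ✗ (fails at j=2)
  i=3: ✗ (fails at j=3)
  i=4: ✗ (fails at j=5)
  i=5: ✗ (fails at j=5)
  i=6: ✗ (fails at j=8)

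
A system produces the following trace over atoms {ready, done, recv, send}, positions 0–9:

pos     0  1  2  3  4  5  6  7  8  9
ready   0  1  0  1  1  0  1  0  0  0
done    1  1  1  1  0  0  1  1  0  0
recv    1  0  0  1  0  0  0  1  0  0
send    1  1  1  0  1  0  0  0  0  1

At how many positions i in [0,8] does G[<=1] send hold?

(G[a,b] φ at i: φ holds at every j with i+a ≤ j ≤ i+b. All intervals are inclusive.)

Evaluate at each i in [0,8]:
  i=0: ✓ (all of [0,1])
  i=1: ✓ (all of [1,2])
  i=2: ✗ (fails at j=3)
  i=3: ✗ (fails at j=3)
  i=4: ✗ (fails at j=5)
  i=5: ✗ (fails at j=5)
  i=6: ✗ (fails at j=6)
  i=7: ✗ (fails at j=7)
  i=8: ✗ (fails at j=8)
Positions where it holds: {0, 1} → 2.

2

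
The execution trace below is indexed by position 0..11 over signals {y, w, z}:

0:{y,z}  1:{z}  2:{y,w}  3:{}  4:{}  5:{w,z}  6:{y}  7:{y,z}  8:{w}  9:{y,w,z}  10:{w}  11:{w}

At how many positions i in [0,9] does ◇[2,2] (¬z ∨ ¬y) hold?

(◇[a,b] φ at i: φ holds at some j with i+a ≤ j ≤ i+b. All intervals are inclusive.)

8

Evaluate at each i in [0,9]:
  i=0: ✓ (witness j=2)
  i=1: ✓ (witness j=3)
  i=2: ✓ (witness j=4)
  i=3: ✓ (witness j=5)
  i=4: ✓ (witness j=6)
  i=5: ✗ (none in [7,7])
  i=6: ✓ (witness j=8)
  i=7: ✗ (none in [9,9])
  i=8: ✓ (witness j=10)
  i=9: ✓ (witness j=11)
Positions where it holds: {0, 1, 2, 3, 4, 6, 8, 9} → 8.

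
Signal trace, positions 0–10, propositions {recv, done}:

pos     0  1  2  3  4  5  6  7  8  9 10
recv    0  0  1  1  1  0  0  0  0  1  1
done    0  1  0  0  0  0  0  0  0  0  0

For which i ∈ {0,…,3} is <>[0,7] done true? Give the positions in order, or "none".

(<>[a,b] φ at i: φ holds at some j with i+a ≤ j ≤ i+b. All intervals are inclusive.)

Evaluate at each i in [0,3]:
  i=0: ✓ (witness j=1)
  i=1: ✓ (witness j=1)
  i=2: ✗ (none in [2,9])
  i=3: ✗ (none in [3,10])

0, 1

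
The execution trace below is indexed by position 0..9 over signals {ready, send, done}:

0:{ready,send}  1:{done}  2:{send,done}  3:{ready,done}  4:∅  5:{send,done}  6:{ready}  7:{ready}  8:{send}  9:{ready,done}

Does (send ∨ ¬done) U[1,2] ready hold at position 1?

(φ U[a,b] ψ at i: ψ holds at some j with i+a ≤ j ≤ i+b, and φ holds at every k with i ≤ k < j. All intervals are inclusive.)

False

Need some j in [2,3] with ready, and (send ∨ ¬done) at every k in [1,j-1].
  j=2: ready false.
  j=3: ready holds, but (send ∨ ¬done) fails at k=1 → not this j.
No j in the window works → until fails.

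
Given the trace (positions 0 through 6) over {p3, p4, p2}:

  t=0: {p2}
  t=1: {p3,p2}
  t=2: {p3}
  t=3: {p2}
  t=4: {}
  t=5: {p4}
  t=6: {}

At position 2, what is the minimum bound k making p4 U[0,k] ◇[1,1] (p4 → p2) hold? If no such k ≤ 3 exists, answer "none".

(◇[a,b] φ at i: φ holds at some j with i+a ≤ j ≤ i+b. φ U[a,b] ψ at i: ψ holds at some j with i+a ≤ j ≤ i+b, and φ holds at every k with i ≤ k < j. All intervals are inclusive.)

Need earliest j ≥ 2 with ◇[1,1] (p4 → p2), and p4 at every k in [2,j-1].
  j=2: rhs holds (empty prefix). k = 0.

0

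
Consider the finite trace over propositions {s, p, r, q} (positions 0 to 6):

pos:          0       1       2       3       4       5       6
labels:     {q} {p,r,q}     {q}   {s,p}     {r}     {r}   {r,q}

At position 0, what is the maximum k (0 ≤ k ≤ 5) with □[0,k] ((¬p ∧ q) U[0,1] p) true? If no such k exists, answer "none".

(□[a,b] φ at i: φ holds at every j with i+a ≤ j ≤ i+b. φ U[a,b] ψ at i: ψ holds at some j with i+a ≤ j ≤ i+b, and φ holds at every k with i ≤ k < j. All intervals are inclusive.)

3

((¬p ∧ q) U[0,1] p) must hold from j=0 onward; find where it first fails.
  j=0: holds
  j=1: holds
  j=2: holds
  j=3: holds
  j=4: fails
Holds on [0,3], so largest k = 3.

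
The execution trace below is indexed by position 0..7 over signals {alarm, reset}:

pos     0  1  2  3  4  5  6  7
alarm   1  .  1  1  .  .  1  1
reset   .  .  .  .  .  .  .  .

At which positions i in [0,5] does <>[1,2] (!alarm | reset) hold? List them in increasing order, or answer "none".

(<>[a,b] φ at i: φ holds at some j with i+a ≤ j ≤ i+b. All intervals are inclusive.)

Evaluate at each i in [0,5]:
  i=0: ✓ (witness j=1)
  i=1: ✗ (none in [2,3])
  i=2: ✓ (witness j=4)
  i=3: ✓ (witness j=4)
  i=4: ✓ (witness j=5)
  i=5: ✗ (none in [6,7])

0, 2, 3, 4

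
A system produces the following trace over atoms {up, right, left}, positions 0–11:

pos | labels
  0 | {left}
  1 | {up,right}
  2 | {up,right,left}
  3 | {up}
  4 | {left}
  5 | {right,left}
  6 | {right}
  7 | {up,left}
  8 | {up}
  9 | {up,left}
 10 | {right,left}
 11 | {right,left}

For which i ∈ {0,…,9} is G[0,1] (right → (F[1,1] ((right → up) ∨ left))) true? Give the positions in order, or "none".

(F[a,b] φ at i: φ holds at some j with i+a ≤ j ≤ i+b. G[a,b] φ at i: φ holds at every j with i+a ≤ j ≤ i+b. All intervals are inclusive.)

0, 1, 2, 3, 6, 7, 8, 9

Evaluate at each i in [0,9]:
  i=0: ✓ (all of [0,1])
  i=1: ✓ (all of [1,2])
  i=2: ✓ (all of [2,3])
  i=3: ✓ (all of [3,4])
  i=4: ✗ (fails at j=5)
  i=5: ✗ (fails at j=5)
  i=6: ✓ (all of [6,7])
  i=7: ✓ (all of [7,8])
  i=8: ✓ (all of [8,9])
  i=9: ✓ (all of [9,10])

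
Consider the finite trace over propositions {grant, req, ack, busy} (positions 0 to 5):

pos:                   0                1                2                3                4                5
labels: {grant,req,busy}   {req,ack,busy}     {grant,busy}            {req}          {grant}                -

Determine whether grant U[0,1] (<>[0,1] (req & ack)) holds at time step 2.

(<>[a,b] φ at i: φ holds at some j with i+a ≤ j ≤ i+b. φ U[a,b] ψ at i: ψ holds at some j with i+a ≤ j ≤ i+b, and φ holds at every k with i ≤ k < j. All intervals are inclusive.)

Does not hold

Need some j in [2,3] with <>[0,1] (req & ack), and grant at every k in [2,j-1].
  j=2: <>[0,1] (req & ack) — fails (none in [2,3]).
  j=3: <>[0,1] (req & ack) — fails (none in [3,4]).
No j in the window works → until fails.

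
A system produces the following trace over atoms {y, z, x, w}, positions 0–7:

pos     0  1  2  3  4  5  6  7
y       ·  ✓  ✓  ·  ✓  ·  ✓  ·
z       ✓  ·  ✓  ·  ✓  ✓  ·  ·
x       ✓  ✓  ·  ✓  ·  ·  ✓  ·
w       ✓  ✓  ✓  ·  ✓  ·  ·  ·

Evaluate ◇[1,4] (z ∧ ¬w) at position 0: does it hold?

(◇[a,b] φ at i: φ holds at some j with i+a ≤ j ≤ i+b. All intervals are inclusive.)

Does not hold

Check (z ∧ ¬w) at each j in [1,4]:
  j=1: false
  j=2: false
  j=3: false
  j=4: false
No position in the window satisfies it → formula fails.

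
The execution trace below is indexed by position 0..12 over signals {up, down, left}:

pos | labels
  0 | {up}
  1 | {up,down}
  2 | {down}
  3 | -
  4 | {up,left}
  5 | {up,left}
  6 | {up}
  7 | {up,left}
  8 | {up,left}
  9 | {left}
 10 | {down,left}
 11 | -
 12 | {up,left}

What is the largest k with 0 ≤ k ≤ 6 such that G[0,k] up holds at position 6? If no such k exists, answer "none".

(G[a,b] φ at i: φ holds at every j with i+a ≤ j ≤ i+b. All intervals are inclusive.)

2

up must hold from j=6 onward; find where it first fails.
  j=6: holds
  j=7: holds
  j=8: holds
  j=9: fails
Holds on [6,8], so largest k = 2.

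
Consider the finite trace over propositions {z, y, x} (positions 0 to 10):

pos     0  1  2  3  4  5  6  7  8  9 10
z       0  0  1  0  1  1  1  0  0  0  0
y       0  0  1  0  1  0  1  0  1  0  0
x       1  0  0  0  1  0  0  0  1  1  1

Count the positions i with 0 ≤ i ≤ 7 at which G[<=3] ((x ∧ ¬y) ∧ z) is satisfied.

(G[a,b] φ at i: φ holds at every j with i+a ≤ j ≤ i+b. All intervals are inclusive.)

Evaluate at each i in [0,7]:
  i=0: ✗ (fails at j=0)
  i=1: ✗ (fails at j=1)
  i=2: ✗ (fails at j=2)
  i=3: ✗ (fails at j=3)
  i=4: ✗ (fails at j=4)
  i=5: ✗ (fails at j=5)
  i=6: ✗ (fails at j=6)
  i=7: ✗ (fails at j=7)
Positions where it holds: {} → 0.

0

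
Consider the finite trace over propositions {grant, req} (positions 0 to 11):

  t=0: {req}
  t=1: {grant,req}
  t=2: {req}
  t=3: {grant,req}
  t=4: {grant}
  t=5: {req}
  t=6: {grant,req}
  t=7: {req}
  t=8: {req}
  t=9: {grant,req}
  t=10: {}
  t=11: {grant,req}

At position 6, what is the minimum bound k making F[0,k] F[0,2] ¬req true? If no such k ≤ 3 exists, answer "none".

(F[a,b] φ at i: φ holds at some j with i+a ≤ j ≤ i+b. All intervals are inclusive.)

2

Scan j = 6,7,… for F[0,2] ¬req:
  j=6: fails
  j=7: fails
  j=8: holds
First hit at j=8, so smallest k = 8-6 = 2.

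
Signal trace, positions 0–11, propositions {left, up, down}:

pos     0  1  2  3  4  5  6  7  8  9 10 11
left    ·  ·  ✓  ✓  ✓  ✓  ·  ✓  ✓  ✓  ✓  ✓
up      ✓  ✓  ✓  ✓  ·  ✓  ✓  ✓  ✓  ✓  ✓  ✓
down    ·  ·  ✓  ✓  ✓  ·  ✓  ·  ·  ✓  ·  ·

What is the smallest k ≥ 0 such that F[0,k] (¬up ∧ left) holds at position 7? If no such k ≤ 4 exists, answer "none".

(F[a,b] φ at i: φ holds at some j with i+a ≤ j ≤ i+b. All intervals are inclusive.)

none

Scan j = 7,8,… for (¬up ∧ left):
  j=7: fails
  j=8: fails
  j=9: fails
  j=10: fails
  j=11: fails
No j in [7,11] satisfies it → none.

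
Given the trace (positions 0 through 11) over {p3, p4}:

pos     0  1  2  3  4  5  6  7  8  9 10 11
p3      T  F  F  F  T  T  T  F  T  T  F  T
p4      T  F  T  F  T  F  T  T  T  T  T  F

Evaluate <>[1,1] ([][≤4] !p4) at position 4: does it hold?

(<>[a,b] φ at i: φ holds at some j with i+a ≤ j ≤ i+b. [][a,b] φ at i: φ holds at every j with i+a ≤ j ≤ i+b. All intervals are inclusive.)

Check [][≤4] !p4 at each j in [5,5]:
  j=5: fails at 6
No position in the window satisfies it → formula fails.

No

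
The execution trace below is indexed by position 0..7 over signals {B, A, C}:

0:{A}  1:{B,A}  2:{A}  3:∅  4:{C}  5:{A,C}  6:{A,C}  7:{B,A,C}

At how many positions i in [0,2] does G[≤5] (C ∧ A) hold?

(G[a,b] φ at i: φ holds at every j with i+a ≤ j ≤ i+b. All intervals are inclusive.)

0

Evaluate at each i in [0,2]:
  i=0: ✗ (fails at j=0)
  i=1: ✗ (fails at j=1)
  i=2: ✗ (fails at j=2)
Positions where it holds: {} → 0.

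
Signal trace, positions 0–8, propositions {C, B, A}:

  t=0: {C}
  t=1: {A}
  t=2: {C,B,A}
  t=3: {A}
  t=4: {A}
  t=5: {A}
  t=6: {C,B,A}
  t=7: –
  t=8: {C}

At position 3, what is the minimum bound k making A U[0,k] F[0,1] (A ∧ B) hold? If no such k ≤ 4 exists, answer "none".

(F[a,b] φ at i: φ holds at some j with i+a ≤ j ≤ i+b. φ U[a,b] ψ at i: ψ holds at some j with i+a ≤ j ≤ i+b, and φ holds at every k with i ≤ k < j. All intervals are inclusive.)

Need earliest j ≥ 3 with F[0,1] (A ∧ B), and A at every k in [3,j-1].
  j=3: rhs fails.
  j=4: rhs fails.
  j=5: rhs holds; lhs holds on [3,4]. k = 2.

2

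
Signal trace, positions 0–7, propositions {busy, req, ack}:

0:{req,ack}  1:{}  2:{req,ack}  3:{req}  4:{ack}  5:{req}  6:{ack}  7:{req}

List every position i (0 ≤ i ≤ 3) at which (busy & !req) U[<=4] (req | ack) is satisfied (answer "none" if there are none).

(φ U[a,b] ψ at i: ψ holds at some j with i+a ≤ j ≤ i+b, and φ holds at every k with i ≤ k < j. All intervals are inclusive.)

Evaluate at each i in [0,3]:
  i=0: ✓ (rhs at j=0)
  i=1: ✗ (lhs fails at k=1 before rhs at j=2)
  i=2: ✓ (rhs at j=2)
  i=3: ✓ (rhs at j=3)

0, 2, 3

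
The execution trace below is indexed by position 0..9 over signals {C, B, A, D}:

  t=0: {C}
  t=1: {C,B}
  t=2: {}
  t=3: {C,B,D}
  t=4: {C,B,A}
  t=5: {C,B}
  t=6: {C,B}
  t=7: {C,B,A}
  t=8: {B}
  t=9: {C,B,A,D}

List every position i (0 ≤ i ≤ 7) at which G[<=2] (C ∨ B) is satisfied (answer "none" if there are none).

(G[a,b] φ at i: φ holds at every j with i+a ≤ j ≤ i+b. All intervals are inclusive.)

Evaluate at each i in [0,7]:
  i=0: ✗ (fails at j=2)
  i=1: ✗ (fails at j=2)
  i=2: ✗ (fails at j=2)
  i=3: ✓ (all of [3,5])
  i=4: ✓ (all of [4,6])
  i=5: ✓ (all of [5,7])
  i=6: ✓ (all of [6,8])
  i=7: ✓ (all of [7,9])

3, 4, 5, 6, 7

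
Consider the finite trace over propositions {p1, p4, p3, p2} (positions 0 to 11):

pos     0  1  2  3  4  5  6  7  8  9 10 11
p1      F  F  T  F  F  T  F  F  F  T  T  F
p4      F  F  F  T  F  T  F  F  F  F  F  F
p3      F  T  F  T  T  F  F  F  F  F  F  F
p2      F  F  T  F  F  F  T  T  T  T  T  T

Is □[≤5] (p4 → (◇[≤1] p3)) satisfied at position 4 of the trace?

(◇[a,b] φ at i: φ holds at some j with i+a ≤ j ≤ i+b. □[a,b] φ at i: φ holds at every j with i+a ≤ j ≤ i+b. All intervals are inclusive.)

Does not hold

Check (p4 → (◇[≤1] p3)) at every j in [4,9]:
  j=4: antecedent false → ✓
  j=5: antecedent true; consequent fails (none in [5,6]) → ✗
  j=6: antecedent false → ✓
  j=7: antecedent false → ✓
  j=8: antecedent false → ✓
  j=9: antecedent false → ✓
Fails at j=5 → formula fails.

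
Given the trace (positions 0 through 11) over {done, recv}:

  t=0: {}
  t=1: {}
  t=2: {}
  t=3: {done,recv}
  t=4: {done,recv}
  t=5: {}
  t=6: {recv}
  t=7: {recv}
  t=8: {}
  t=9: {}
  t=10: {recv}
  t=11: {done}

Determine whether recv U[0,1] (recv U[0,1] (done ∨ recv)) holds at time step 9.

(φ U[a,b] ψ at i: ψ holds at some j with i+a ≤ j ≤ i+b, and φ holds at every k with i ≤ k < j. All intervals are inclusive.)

Does not hold

Need some j in [9,10] with (recv U[0,1] (done ∨ recv)), and recv at every k in [9,j-1].
  j=9: (recv U[0,1] (done ∨ recv)) — fails.
  j=10: (recv U[0,1] (done ∨ recv)) holds, but recv fails at k=9 → not this j.
No j in the window works → until fails.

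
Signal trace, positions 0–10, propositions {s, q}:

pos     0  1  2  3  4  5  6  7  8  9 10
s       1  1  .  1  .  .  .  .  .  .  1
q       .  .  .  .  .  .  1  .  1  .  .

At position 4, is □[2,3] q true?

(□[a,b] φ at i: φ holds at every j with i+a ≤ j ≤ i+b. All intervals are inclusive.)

Check q at every j in [6,7]:
  j=6: true
  j=7: false
Fails at j=7 → formula fails.

No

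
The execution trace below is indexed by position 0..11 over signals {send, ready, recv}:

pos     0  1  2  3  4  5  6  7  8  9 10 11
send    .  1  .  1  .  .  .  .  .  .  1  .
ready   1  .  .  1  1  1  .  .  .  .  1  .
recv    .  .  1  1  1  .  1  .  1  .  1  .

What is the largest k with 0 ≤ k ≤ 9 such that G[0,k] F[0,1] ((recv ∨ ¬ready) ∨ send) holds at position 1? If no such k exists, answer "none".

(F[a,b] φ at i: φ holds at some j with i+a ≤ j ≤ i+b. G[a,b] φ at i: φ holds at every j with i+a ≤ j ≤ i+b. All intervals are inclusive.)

9

F[0,1] ((recv ∨ ¬ready) ∨ send) must hold from j=1 onward; find where it first fails.
  j=1: holds
  j=2: holds
  j=3: holds
  j=4: holds
  j=5: holds
  j=6: holds
  j=7: holds
  j=8: holds
  j=9: holds
  j=10: holds
Holds through j=10; largest k = 9.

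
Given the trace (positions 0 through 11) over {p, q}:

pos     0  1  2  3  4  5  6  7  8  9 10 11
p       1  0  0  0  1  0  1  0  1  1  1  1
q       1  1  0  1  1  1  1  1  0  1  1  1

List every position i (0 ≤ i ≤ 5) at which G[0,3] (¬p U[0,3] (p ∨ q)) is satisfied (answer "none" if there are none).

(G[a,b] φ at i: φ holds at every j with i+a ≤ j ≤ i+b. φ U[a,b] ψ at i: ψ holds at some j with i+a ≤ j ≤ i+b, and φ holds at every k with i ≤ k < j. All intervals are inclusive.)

Evaluate at each i in [0,5]:
  i=0: ✓ (all of [0,3])
  i=1: ✓ (all of [1,4])
  i=2: ✓ (all of [2,5])
  i=3: ✓ (all of [3,6])
  i=4: ✓ (all of [4,7])
  i=5: ✓ (all of [5,8])

0, 1, 2, 3, 4, 5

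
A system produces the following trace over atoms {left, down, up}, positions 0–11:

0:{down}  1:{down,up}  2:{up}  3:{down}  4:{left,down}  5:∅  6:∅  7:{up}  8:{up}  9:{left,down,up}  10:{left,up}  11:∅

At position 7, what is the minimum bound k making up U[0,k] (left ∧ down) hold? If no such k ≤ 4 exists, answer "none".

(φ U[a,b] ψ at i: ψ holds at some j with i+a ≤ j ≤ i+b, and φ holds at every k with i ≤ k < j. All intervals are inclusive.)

2

Need earliest j ≥ 7 with (left ∧ down), and up at every k in [7,j-1].
  j=7: rhs fails.
  j=8: rhs fails.
  j=9: rhs holds; lhs holds on [7,8]. k = 2.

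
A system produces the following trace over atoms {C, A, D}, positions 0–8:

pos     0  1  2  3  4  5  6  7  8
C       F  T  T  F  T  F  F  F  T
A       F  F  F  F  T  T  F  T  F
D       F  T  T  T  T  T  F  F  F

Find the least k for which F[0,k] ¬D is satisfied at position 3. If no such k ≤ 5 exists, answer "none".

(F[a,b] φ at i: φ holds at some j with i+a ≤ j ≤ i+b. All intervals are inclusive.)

Scan j = 3,4,… for ¬D:
  j=3: fails
  j=4: fails
  j=5: fails
  j=6: holds
First hit at j=6, so smallest k = 6-3 = 3.

3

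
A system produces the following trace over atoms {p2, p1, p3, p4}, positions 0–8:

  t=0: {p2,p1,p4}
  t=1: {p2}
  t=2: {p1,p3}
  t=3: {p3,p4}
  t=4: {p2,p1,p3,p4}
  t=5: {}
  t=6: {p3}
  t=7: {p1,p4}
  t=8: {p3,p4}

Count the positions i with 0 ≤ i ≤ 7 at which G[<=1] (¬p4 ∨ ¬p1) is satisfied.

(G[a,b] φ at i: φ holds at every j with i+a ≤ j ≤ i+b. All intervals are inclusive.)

Evaluate at each i in [0,7]:
  i=0: ✗ (fails at j=0)
  i=1: ✓ (all of [1,2])
  i=2: ✓ (all of [2,3])
  i=3: ✗ (fails at j=4)
  i=4: ✗ (fails at j=4)
  i=5: ✓ (all of [5,6])
  i=6: ✗ (fails at j=7)
  i=7: ✗ (fails at j=7)
Positions where it holds: {1, 2, 5} → 3.

3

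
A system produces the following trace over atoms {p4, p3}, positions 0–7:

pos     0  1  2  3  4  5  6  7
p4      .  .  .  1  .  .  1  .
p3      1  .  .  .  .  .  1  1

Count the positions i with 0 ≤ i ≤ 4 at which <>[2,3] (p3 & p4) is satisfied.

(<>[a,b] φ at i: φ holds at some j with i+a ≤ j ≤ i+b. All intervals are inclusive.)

2

Evaluate at each i in [0,4]:
  i=0: ✗ (none in [2,3])
  i=1: ✗ (none in [3,4])
  i=2: ✗ (none in [4,5])
  i=3: ✓ (witness j=6)
  i=4: ✓ (witness j=6)
Positions where it holds: {3, 4} → 2.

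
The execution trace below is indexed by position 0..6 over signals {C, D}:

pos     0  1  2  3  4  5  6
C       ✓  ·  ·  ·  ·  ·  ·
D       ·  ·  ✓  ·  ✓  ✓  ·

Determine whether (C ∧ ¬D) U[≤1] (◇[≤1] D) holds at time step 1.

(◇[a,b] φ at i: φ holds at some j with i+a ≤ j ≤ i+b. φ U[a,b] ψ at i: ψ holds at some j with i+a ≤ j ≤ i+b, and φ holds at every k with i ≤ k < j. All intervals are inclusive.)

Need some j in [1,2] with ◇[≤1] D, and (C ∧ ¬D) at every k in [1,j-1].
  j=1: ◇[≤1] D holds; no prefix to check → satisfied.

Yes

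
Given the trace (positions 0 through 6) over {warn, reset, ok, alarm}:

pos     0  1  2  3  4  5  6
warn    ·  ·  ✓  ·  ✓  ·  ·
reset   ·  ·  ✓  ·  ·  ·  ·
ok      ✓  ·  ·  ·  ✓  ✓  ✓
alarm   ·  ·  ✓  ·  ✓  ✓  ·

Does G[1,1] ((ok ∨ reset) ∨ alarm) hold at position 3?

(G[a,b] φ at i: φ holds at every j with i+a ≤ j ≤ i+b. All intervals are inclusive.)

True

Check ((ok ∨ reset) ∨ alarm) at every j in [4,4]:
  j=4: true
All positions satisfy it → formula holds.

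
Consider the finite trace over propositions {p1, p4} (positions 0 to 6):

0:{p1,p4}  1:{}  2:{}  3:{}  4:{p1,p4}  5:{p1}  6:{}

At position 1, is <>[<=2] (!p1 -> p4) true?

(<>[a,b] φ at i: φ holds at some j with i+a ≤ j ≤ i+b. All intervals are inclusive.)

Does not hold

Check (!p1 -> p4) at each j in [1,3]:
  j=1: false
  j=2: false
  j=3: false
No position in the window satisfies it → formula fails.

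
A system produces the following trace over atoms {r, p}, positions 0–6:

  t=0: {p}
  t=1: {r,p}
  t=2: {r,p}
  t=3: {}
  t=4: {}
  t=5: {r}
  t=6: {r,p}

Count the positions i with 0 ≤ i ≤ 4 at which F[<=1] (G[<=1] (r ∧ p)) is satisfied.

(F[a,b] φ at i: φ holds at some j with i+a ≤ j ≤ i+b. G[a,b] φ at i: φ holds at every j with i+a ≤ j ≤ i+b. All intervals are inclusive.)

2

Evaluate at each i in [0,4]:
  i=0: ✓ (witness j=1)
  i=1: ✓ (witness j=1)
  i=2: ✗ (none in [2,3])
  i=3: ✗ (none in [3,4])
  i=4: ✗ (none in [4,5])
Positions where it holds: {0, 1} → 2.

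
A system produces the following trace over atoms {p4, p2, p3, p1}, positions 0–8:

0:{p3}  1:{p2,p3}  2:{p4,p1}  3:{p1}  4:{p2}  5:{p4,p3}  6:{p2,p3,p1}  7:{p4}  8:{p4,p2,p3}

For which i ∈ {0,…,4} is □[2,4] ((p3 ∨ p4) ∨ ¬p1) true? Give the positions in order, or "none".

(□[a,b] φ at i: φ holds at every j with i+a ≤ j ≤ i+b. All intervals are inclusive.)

Evaluate at each i in [0,4]:
  i=0: ✗ (fails at j=3)
  i=1: ✗ (fails at j=3)
  i=2: ✓ (all of [4,6])
  i=3: ✓ (all of [5,7])
  i=4: ✓ (all of [6,8])

2, 3, 4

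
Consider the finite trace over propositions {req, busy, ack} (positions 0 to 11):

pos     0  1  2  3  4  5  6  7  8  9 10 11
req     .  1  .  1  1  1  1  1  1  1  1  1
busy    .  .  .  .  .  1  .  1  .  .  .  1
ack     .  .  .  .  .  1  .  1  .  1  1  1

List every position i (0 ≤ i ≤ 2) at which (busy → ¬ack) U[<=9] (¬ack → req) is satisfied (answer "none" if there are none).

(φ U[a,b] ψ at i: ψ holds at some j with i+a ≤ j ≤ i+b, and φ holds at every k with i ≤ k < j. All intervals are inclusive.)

Evaluate at each i in [0,2]:
  i=0: ✓ (rhs at j=1; lhs holds on [0,0])
  i=1: ✓ (rhs at j=1)
  i=2: ✓ (rhs at j=3; lhs holds on [2,2])

0, 1, 2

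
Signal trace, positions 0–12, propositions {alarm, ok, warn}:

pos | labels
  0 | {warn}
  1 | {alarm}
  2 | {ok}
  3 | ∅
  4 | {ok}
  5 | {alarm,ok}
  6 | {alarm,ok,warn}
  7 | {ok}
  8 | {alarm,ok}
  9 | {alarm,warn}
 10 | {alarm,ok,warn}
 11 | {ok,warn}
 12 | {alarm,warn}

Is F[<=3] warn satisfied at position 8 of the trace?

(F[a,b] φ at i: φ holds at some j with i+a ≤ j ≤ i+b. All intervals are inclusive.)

Check warn at each j in [8,11]:
  j=8: false
  j=9: true
  j=10: true
  j=11: true
Found at j=9 → formula holds.

True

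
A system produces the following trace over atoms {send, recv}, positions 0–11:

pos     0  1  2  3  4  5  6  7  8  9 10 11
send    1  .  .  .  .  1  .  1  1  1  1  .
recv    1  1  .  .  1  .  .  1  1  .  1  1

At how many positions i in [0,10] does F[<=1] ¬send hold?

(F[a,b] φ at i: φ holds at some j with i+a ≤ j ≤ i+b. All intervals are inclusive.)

8

Evaluate at each i in [0,10]:
  i=0: ✓ (witness j=1)
  i=1: ✓ (witness j=1)
  i=2: ✓ (witness j=2)
  i=3: ✓ (witness j=3)
  i=4: ✓ (witness j=4)
  i=5: ✓ (witness j=6)
  i=6: ✓ (witness j=6)
  i=7: ✗ (none in [7,8])
  i=8: ✗ (none in [8,9])
  i=9: ✗ (none in [9,10])
  i=10: ✓ (witness j=11)
Positions where it holds: {0, 1, 2, 3, 4, 5, 6, 10} → 8.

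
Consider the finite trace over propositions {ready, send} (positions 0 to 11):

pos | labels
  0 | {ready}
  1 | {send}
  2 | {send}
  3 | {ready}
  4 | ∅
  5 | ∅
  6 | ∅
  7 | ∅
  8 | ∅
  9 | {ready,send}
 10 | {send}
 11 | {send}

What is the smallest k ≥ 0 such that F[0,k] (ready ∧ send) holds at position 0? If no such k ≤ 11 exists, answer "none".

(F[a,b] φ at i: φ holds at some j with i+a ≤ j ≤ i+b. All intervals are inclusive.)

9

Scan j = 0,1,… for (ready ∧ send):
  j=0: fails
  j=1: fails
  j=2: fails
  j=3: fails
  j=4: fails
  j=5: fails
  j=6: fails
  j=7: fails
  j=8: fails
  j=9: holds
First hit at j=9, so smallest k = 9-0 = 9.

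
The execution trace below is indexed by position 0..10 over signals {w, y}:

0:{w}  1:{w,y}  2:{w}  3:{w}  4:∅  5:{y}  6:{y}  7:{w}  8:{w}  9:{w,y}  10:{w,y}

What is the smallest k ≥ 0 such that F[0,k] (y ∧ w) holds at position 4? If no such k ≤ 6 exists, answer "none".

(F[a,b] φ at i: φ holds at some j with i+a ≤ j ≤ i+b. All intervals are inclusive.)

5

Scan j = 4,5,… for (y ∧ w):
  j=4: fails
  j=5: fails
  j=6: fails
  j=7: fails
  j=8: fails
  j=9: holds
First hit at j=9, so smallest k = 9-4 = 5.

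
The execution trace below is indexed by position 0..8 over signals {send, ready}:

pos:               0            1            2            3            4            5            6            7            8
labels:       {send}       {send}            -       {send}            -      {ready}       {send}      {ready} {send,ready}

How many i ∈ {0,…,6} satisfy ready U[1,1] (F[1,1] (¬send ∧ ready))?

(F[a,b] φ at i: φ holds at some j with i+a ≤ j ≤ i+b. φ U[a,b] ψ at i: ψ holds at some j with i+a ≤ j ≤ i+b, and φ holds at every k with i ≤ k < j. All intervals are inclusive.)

Evaluate at each i in [0,6]:
  i=0: ✗ (no rhs in [1,1])
  i=1: ✗ (no rhs in [2,2])
  i=2: ✗ (no rhs in [3,3])
  i=3: ✗ (lhs fails at k=3 before rhs at j=4)
  i=4: ✗ (no rhs in [5,5])
  i=5: ✓ (rhs at j=6; lhs holds on [5,5])
  i=6: ✗ (no rhs in [7,7])
Positions where it holds: {5} → 1.

1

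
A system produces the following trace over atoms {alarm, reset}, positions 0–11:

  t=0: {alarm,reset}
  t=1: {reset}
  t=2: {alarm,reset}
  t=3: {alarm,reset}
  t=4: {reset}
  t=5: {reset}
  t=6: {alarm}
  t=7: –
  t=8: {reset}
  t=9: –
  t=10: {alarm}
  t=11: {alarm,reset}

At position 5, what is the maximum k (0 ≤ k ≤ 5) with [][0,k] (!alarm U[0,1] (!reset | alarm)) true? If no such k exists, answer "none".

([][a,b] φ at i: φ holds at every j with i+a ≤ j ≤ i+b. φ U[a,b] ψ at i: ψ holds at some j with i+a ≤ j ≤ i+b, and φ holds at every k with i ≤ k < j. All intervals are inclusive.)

(!alarm U[0,1] (!reset | alarm)) must hold from j=5 onward; find where it first fails.
  j=5: holds
  j=6: holds
  j=7: holds
  j=8: holds
  j=9: holds
  j=10: holds
Holds through j=10; largest k = 5.

5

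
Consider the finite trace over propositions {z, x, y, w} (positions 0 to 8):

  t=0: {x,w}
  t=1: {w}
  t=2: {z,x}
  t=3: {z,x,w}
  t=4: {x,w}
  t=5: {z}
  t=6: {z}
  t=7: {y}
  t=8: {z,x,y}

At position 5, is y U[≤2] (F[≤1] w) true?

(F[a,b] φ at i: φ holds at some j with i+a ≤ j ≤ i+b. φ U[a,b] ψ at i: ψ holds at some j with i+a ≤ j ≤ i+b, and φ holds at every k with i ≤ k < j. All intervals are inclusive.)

Need some j in [5,7] with F[≤1] w, and y at every k in [5,j-1].
  j=5: F[≤1] w — fails (none in [5,6]).
  j=6: F[≤1] w — fails (none in [6,7]).
  j=7: F[≤1] w — fails (none in [7,8]).
No j in the window works → until fails.

False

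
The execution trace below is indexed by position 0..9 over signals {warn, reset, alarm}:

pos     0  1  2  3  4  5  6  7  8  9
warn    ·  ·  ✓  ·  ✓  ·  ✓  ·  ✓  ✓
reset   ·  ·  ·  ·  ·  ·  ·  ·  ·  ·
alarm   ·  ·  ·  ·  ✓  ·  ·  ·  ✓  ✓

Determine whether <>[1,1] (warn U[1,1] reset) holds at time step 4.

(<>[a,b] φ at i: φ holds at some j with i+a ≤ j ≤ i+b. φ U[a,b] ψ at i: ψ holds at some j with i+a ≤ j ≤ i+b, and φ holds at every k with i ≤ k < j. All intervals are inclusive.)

Check (warn U[1,1] reset) at each j in [5,5]:
  j=5: fails
No position in the window satisfies it → formula fails.

False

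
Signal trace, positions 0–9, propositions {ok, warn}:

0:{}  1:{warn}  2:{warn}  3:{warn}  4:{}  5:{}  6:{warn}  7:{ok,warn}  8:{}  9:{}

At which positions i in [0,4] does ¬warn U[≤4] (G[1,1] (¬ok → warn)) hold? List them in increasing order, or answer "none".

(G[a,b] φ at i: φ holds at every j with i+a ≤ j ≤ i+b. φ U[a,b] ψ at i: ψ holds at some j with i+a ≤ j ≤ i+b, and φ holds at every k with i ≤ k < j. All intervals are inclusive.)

Evaluate at each i in [0,4]:
  i=0: ✓ (rhs at j=0)
  i=1: ✓ (rhs at j=1)
  i=2: ✓ (rhs at j=2)
  i=3: ✗ (lhs fails at k=3 before rhs at j=5)
  i=4: ✓ (rhs at j=5; lhs holds on [4,4])

0, 1, 2, 4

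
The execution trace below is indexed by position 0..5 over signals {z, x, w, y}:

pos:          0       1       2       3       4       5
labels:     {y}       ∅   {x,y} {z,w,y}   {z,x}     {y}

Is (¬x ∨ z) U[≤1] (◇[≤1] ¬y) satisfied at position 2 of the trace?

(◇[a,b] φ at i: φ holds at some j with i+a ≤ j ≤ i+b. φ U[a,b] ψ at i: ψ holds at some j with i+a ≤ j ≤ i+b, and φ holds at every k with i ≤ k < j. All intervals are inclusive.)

Does not hold

Need some j in [2,3] with ◇[≤1] ¬y, and (¬x ∨ z) at every k in [2,j-1].
  j=2: ◇[≤1] ¬y — fails (none in [2,3]).
  j=3: ◇[≤1] ¬y holds, but (¬x ∨ z) fails at k=2 → not this j.
No j in the window works → until fails.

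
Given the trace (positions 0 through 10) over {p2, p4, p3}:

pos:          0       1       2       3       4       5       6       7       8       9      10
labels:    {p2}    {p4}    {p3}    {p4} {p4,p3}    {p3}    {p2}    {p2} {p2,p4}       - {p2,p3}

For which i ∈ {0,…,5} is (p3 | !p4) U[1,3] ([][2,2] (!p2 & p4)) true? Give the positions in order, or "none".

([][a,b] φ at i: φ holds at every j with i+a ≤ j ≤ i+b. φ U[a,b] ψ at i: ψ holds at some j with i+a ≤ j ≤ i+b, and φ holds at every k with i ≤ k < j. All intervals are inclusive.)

Evaluate at each i in [0,5]:
  i=0: ✓ (rhs at j=1; lhs holds on [0,0])
  i=1: ✗ (lhs fails at k=1 before rhs at j=2)
  i=2: ✗ (no rhs in [3,5])
  i=3: ✗ (no rhs in [4,6])
  i=4: ✗ (no rhs in [5,7])
  i=5: ✗ (no rhs in [6,8])

0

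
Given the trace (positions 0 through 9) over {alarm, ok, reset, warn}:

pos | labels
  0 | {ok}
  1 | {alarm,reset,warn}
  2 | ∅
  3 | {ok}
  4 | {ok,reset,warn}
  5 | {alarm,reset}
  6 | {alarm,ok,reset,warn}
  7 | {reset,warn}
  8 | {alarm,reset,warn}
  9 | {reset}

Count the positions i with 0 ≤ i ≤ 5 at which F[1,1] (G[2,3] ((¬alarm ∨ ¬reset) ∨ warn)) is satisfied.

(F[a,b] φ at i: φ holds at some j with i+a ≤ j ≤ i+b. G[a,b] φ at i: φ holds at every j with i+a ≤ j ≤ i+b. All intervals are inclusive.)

4

Evaluate at each i in [0,5]:
  i=0: ✓ (witness j=1)
  i=1: ✗ (none in [2,2])
  i=2: ✗ (none in [3,3])
  i=3: ✓ (witness j=4)
  i=4: ✓ (witness j=5)
  i=5: ✓ (witness j=6)
Positions where it holds: {0, 3, 4, 5} → 4.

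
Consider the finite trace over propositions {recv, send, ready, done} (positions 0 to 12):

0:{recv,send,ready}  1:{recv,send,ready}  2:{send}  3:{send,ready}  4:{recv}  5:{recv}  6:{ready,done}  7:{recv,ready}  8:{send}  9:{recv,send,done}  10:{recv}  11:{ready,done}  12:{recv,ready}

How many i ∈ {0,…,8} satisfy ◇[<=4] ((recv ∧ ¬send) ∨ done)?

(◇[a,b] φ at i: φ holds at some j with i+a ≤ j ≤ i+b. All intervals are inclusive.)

Evaluate at each i in [0,8]:
  i=0: ✓ (witness j=4)
  i=1: ✓ (witness j=4)
  i=2: ✓ (witness j=4)
  i=3: ✓ (witness j=4)
  i=4: ✓ (witness j=4)
  i=5: ✓ (witness j=5)
  i=6: ✓ (witness j=6)
  i=7: ✓ (witness j=7)
  i=8: ✓ (witness j=9)
Positions where it holds: {0, 1, 2, 3, 4, 5, 6, 7, 8} → 9.

9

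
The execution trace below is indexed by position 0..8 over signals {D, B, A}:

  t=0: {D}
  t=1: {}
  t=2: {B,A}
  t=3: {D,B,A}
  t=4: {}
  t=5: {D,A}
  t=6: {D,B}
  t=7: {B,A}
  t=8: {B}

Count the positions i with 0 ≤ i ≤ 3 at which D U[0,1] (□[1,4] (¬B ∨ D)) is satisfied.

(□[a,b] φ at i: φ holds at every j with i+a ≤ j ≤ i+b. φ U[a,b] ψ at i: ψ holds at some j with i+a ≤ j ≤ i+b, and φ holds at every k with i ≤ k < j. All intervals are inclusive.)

1

Evaluate at each i in [0,3]:
  i=0: ✗ (no rhs in [0,1])
  i=1: ✗ (lhs fails at k=1 before rhs at j=2)
  i=2: ✓ (rhs at j=2)
  i=3: ✗ (no rhs in [3,4])
Positions where it holds: {2} → 1.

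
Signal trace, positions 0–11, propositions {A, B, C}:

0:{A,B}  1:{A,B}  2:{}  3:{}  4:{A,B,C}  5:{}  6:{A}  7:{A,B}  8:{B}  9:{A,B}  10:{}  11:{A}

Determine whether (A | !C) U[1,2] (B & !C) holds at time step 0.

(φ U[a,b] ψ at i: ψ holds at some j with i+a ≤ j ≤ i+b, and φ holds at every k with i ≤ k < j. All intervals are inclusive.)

Need some j in [1,2] with (B & !C), and (A | !C) at every k in [0,j-1].
  j=1: (B & !C) holds; (A | !C) holds at every k in [0,0] → satisfied.

Yes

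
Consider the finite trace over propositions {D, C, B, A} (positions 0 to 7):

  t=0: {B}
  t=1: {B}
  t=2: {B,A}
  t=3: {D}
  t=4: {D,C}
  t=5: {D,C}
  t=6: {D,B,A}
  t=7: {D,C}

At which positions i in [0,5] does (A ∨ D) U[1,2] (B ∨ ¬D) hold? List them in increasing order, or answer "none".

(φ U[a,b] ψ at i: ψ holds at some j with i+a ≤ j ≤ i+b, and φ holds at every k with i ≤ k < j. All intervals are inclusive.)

Evaluate at each i in [0,5]:
  i=0: ✗ (lhs fails at k=0 before rhs at j=1)
  i=1: ✗ (lhs fails at k=1 before rhs at j=2)
  i=2: ✗ (no rhs in [3,4])
  i=3: ✗ (no rhs in [4,5])
  i=4: ✓ (rhs at j=6; lhs holds on [4,5])
  i=5: ✓ (rhs at j=6; lhs holds on [5,5])

4, 5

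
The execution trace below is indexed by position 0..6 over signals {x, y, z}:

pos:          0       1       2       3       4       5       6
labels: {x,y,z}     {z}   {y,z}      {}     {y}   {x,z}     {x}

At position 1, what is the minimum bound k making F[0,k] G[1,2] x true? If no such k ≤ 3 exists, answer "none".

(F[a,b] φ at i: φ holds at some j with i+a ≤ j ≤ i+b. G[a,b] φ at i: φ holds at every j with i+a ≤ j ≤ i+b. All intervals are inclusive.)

3

Scan j = 1,2,… for G[1,2] x:
  j=1: fails
  j=2: fails
  j=3: fails
  j=4: holds
First hit at j=4, so smallest k = 4-1 = 3.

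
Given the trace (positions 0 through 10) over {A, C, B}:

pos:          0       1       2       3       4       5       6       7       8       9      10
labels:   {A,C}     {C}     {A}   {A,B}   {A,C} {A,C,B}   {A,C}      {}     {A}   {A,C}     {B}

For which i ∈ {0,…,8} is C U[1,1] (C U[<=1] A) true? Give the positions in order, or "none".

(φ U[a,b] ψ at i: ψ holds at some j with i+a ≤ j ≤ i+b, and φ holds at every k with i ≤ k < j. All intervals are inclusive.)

Evaluate at each i in [0,8]:
  i=0: ✓ (rhs at j=1; lhs holds on [0,0])
  i=1: ✓ (rhs at j=2; lhs holds on [1,1])
  i=2: ✗ (lhs fails at k=2 before rhs at j=3)
  i=3: ✗ (lhs fails at k=3 before rhs at j=4)
  i=4: ✓ (rhs at j=5; lhs holds on [4,4])
  i=5: ✓ (rhs at j=6; lhs holds on [5,5])
  i=6: ✗ (no rhs in [7,7])
  i=7: ✗ (lhs fails at k=7 before rhs at j=8)
  i=8: ✗ (lhs fails at k=8 before rhs at j=9)

0, 1, 4, 5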